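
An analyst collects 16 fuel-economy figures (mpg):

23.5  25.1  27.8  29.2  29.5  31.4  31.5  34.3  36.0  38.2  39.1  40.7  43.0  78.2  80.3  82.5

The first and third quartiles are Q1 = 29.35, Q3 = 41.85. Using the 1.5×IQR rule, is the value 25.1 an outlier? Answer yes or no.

no

IQR = Q3 − Q1 = 41.85 − 29.35 = 12.50.
Lower fence = Q1 − 1.5·IQR = 29.35 − 18.75 = 10.60.
Upper fence = Q3 + 1.5·IQR = 41.85 + 18.75 = 60.60.
25.1 lies within [10.60, 60.60].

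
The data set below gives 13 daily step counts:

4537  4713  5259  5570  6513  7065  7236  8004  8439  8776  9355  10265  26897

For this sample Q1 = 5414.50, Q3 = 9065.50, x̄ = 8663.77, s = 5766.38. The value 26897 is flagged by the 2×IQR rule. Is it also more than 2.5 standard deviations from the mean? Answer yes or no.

yes

z = (26897 − 8663.77) / 5766.38 = 3.16.
|z| = 3.16 > 2.5.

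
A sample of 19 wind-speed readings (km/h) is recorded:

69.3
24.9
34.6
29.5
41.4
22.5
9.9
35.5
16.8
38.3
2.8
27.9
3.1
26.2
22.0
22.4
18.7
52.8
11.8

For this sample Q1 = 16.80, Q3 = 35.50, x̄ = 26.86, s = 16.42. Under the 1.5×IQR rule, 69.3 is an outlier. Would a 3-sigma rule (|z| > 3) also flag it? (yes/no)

no

z = (69.3 − 26.86) / 16.42 = 2.58.
|z| = 2.58 ≤ 3.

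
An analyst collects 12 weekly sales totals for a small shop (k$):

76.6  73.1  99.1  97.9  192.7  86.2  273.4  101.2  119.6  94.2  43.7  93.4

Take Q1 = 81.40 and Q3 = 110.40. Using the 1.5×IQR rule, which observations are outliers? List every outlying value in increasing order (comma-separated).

192.7, 273.4

IQR = Q3 − Q1 = 110.40 − 81.40 = 29.00.
Lower fence = Q1 − 1.5·IQR = 81.40 − 43.50 = 37.90.
Upper fence = Q3 + 1.5·IQR = 110.40 + 43.50 = 153.90.
192.7 > 153.90 → outlier.
273.4 > 153.90 → outlier.
All remaining values lie within [37.90, 153.90].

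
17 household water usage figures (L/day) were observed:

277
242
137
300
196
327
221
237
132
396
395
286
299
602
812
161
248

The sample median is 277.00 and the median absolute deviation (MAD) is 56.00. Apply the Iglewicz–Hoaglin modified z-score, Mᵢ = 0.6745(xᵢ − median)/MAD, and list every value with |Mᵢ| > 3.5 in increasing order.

|Mᵢ| > 3.5 ⇔ |xᵢ − 277.00| > 3.5·56.00/0.6745 = 290.59.
So outliers lie outside [-13.59, 567.59].
602: M = 3.91 → outlier.
812: M = 6.44 → outlier.

602, 812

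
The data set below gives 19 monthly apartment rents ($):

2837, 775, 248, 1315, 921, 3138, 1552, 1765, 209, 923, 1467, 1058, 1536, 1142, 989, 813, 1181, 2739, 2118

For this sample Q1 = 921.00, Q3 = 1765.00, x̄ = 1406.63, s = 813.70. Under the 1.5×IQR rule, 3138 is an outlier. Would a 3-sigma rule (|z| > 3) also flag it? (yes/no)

no

z = (3138 − 1406.63) / 813.70 = 2.13.
|z| = 2.13 ≤ 3.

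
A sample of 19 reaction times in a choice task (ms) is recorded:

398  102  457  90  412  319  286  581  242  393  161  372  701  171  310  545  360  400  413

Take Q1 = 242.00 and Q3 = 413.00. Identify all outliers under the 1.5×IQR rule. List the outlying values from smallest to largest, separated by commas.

IQR = Q3 − Q1 = 413.00 − 242.00 = 171.00.
Lower fence = Q1 − 1.5·IQR = 242.00 − 256.50 = -14.50.
Upper fence = Q3 + 1.5·IQR = 413.00 + 256.50 = 669.50.
701 > 669.50 → outlier.
All remaining values lie within [-14.50, 669.50].

701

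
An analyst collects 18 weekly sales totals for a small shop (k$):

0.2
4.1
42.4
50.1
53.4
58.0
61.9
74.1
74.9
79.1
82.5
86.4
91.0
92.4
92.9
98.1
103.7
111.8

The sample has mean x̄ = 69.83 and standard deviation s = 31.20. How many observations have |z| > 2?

Cutoffs: x̄ ± 2s = [7.43, 132.23].
Outside the cutoffs: 0.2, 4.1.

2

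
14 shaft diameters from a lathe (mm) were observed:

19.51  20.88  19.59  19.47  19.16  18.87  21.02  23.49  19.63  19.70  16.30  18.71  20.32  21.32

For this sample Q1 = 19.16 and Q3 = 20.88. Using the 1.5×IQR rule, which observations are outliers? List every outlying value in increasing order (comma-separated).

16.30, 23.49

IQR = Q3 − Q1 = 20.88 − 19.16 = 1.72.
Lower fence = Q1 − 1.5·IQR = 19.16 − 2.58 = 16.58.
Upper fence = Q3 + 1.5·IQR = 20.88 + 2.58 = 23.46.
16.30 < 16.58 → outlier.
23.49 > 23.46 → outlier.
All remaining values lie within [16.58, 23.46].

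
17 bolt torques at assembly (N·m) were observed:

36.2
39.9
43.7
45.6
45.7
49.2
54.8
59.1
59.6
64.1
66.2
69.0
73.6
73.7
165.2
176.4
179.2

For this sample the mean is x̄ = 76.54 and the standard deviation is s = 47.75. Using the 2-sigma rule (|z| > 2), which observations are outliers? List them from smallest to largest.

Cutoffs at x̄ ± 2s: 76.54 ± 2·47.75 = [-18.96, 172.04].
176.4: z = 2.09, |z| > 2 → outlier.
179.2: z = 2.15, |z| > 2 → outlier.
Every other value lies within [-18.96, 172.04].

176.4, 179.2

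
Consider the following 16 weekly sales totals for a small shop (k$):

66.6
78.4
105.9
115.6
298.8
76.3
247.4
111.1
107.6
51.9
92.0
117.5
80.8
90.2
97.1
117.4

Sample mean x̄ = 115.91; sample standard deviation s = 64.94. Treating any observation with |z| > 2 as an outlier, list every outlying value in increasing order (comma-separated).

247.4, 298.8

Cutoffs at x̄ ± 2s: 115.91 ± 2·64.94 = [-13.97, 245.79].
247.4: z = 2.02, |z| > 2 → outlier.
298.8: z = 2.82, |z| > 2 → outlier.
Every other value lies within [-13.97, 245.79].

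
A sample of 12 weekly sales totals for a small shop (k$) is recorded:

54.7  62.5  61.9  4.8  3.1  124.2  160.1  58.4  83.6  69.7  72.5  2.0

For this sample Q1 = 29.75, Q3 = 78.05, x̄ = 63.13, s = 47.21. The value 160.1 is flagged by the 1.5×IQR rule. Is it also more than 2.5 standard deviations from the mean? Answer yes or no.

no

z = (160.1 − 63.13) / 47.21 = 2.05.
|z| = 2.05 ≤ 2.5.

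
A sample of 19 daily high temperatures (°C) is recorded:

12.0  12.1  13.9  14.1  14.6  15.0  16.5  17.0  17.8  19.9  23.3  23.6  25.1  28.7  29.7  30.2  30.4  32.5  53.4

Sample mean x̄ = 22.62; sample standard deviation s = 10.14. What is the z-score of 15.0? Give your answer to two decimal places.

-0.75

z = (15.0 − 22.62) / 10.14 = -0.75.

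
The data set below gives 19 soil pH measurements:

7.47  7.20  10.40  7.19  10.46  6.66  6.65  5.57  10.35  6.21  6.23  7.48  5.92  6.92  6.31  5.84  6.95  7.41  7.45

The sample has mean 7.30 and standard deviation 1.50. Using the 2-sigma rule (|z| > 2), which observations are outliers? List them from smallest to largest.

Cutoffs at x̄ ± 2s: 7.30 ± 2·1.50 = [4.30, 10.30].
10.35: z = 2.03, |z| > 2 → outlier.
10.40: z = 2.07, |z| > 2 → outlier.
10.46: z = 2.11, |z| > 2 → outlier.
Every other value lies within [4.30, 10.30].

10.35, 10.40, 10.46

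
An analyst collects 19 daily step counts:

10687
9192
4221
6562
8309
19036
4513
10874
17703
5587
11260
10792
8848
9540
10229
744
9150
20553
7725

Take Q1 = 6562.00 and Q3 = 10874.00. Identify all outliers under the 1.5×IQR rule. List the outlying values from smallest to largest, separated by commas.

17703, 19036, 20553

IQR = Q3 − Q1 = 10874.00 − 6562.00 = 4312.00.
Lower fence = Q1 − 1.5·IQR = 6562.00 − 6468.00 = 94.00.
Upper fence = Q3 + 1.5·IQR = 10874.00 + 6468.00 = 17342.00.
17703 > 17342.00 → outlier.
19036 > 17342.00 → outlier.
20553 > 17342.00 → outlier.
All remaining values lie within [94.00, 17342.00].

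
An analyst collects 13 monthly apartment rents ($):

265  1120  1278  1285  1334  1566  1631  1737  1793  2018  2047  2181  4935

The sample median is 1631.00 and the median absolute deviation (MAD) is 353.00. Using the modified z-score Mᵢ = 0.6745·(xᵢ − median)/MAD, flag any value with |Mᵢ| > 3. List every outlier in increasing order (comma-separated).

|Mᵢ| > 3 ⇔ |xᵢ − 1631.00| > 3·353.00/0.6745 = 1570.05.
So outliers lie outside [60.95, 3201.05].
4935: M = 6.31 → outlier.

4935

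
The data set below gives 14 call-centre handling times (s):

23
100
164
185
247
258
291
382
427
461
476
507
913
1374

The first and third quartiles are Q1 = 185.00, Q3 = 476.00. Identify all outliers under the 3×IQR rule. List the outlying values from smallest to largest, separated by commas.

IQR = Q3 − Q1 = 476.00 − 185.00 = 291.00.
Lower fence = Q1 − 3·IQR = 185.00 − 873.00 = -688.00.
Upper fence = Q3 + 3·IQR = 476.00 + 873.00 = 1349.00.
1374 > 1349.00 → outlier.
All remaining values lie within [-688.00, 1349.00].

1374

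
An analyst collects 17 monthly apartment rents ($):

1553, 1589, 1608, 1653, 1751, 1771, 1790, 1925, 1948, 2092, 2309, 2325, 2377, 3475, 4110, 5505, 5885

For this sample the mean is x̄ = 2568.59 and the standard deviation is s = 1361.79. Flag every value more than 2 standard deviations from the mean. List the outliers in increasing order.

Cutoffs at x̄ ± 2s: 2568.59 ± 2·1361.79 = [-154.99, 5292.17].
5505: z = 2.16, |z| > 2 → outlier.
5885: z = 2.44, |z| > 2 → outlier.
Every other value lies within [-154.99, 5292.17].

5505, 5885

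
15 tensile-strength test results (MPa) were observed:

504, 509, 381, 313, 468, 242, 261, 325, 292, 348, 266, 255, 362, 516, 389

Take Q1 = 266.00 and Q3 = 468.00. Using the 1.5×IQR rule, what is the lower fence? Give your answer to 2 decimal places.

IQR = Q3 − Q1 = 468.00 − 266.00 = 202.00.
Lower fence = Q1 − 1.5·IQR = 266.00 − 303.00 = -37.00.
Upper fence = Q3 + 1.5·IQR = 468.00 + 303.00 = 771.00.

-37.00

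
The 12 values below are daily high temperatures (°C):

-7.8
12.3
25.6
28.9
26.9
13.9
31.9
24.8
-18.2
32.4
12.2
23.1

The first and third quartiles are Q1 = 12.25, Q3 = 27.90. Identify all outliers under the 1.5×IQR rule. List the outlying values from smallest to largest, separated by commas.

IQR = Q3 − Q1 = 27.90 − 12.25 = 15.65.
Lower fence = Q1 − 1.5·IQR = 12.25 − 23.475 = -11.225.
Upper fence = Q3 + 1.5·IQR = 27.90 + 23.475 = 51.375.
-18.2 < -11.225 → outlier.
All remaining values lie within [-11.225, 51.375].

-18.2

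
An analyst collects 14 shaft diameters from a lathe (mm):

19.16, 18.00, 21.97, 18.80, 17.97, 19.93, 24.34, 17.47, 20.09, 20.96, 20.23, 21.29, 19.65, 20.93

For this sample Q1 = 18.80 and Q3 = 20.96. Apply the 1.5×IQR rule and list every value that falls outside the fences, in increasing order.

IQR = Q3 − Q1 = 20.96 − 18.80 = 2.16.
Lower fence = Q1 − 1.5·IQR = 18.80 − 3.24 = 15.56.
Upper fence = Q3 + 1.5·IQR = 20.96 + 3.24 = 24.20.
24.34 > 24.20 → outlier.
All remaining values lie within [15.56, 24.20].

24.34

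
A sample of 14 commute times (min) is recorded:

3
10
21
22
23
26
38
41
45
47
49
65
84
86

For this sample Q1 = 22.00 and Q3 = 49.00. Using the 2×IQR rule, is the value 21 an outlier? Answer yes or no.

IQR = Q3 − Q1 = 49.00 − 22.00 = 27.00.
Lower fence = Q1 − 2·IQR = 22.00 − 54.00 = -32.00.
Upper fence = Q3 + 2·IQR = 49.00 + 54.00 = 103.00.
21 lies within [-32.00, 103.00].

no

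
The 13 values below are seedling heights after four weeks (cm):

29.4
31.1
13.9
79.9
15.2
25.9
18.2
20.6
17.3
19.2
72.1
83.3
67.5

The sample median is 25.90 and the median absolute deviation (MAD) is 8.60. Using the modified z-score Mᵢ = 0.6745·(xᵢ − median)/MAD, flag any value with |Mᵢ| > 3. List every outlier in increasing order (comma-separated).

|Mᵢ| > 3 ⇔ |xᵢ − 25.90| > 3·8.60/0.6745 = 38.25.
So outliers lie outside [-12.35, 64.15].
67.5: M = 3.26 → outlier.
72.1: M = 3.62 → outlier.
79.9: M = 4.24 → outlier.
83.3: M = 4.50 → outlier.

67.5, 72.1, 79.9, 83.3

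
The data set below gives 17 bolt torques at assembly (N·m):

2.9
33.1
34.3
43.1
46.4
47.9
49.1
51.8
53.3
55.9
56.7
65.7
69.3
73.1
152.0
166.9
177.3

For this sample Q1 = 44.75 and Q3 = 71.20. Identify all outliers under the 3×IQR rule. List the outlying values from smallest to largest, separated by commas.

152.0, 166.9, 177.3

IQR = Q3 − Q1 = 71.20 − 44.75 = 26.45.
Lower fence = Q1 − 3·IQR = 44.75 − 79.35 = -34.60.
Upper fence = Q3 + 3·IQR = 71.20 + 79.35 = 150.55.
152.0 > 150.55 → outlier.
166.9 > 150.55 → outlier.
177.3 > 150.55 → outlier.
All remaining values lie within [-34.60, 150.55].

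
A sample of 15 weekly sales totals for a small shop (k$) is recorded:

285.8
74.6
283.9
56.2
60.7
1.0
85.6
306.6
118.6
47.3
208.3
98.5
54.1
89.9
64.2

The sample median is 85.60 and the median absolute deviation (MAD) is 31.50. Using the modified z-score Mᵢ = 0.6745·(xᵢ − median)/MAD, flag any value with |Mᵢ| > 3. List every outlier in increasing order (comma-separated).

283.9, 285.8, 306.6

|Mᵢ| > 3 ⇔ |xᵢ − 85.60| > 3·31.50/0.6745 = 140.10.
So outliers lie outside [-54.50, 225.70].
283.9: M = 4.25 → outlier.
285.8: M = 4.29 → outlier.
306.6: M = 4.73 → outlier.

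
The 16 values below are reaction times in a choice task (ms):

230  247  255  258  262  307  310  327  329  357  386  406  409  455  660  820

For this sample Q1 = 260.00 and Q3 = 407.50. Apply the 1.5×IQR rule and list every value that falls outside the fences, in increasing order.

660, 820

IQR = Q3 − Q1 = 407.50 − 260.00 = 147.50.
Lower fence = Q1 − 1.5·IQR = 260.00 − 221.25 = 38.75.
Upper fence = Q3 + 1.5·IQR = 407.50 + 221.25 = 628.75.
660 > 628.75 → outlier.
820 > 628.75 → outlier.
All remaining values lie within [38.75, 628.75].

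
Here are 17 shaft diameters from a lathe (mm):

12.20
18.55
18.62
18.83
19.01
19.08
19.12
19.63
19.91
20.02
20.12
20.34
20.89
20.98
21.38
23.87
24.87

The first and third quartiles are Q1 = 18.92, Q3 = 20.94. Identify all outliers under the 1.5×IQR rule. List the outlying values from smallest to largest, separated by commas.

IQR = Q3 − Q1 = 20.94 − 18.92 = 2.02.
Lower fence = Q1 − 1.5·IQR = 18.92 − 3.03 = 15.89.
Upper fence = Q3 + 1.5·IQR = 20.94 + 3.03 = 23.97.
12.20 < 15.89 → outlier.
24.87 > 23.97 → outlier.
All remaining values lie within [15.89, 23.97].

12.20, 24.87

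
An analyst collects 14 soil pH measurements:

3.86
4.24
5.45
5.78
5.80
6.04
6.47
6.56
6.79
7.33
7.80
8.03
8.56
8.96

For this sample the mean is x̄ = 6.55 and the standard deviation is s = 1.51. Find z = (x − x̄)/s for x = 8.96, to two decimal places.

z = (8.96 − 6.55) / 1.51 = 1.60.

1.60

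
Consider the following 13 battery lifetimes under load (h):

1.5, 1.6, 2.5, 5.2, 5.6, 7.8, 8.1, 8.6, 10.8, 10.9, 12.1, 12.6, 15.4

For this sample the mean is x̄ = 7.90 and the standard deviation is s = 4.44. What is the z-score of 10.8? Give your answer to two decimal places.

0.65

z = (10.8 − 7.90) / 4.44 = 0.65.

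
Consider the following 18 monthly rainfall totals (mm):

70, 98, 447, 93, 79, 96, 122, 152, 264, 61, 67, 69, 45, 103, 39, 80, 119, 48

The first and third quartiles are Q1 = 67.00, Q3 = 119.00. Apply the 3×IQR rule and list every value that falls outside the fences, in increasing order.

IQR = Q3 − Q1 = 119.00 − 67.00 = 52.00.
Lower fence = Q1 − 3·IQR = 67.00 − 156.00 = -89.00.
Upper fence = Q3 + 3·IQR = 119.00 + 156.00 = 275.00.
447 > 275.00 → outlier.
All remaining values lie within [-89.00, 275.00].

447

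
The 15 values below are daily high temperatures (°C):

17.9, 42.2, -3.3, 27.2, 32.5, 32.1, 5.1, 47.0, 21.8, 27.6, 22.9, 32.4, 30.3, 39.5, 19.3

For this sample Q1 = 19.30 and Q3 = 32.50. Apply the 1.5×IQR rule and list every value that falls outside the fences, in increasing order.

-3.3

IQR = Q3 − Q1 = 32.50 − 19.30 = 13.20.
Lower fence = Q1 − 1.5·IQR = 19.30 − 19.80 = -0.50.
Upper fence = Q3 + 1.5·IQR = 32.50 + 19.80 = 52.30.
-3.3 < -0.50 → outlier.
All remaining values lie within [-0.50, 52.30].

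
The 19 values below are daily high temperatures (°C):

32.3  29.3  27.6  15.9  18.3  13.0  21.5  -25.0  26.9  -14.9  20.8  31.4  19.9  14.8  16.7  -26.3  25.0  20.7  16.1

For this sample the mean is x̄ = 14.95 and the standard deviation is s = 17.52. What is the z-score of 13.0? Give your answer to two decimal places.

-0.11

z = (13.0 − 14.95) / 17.52 = -0.11.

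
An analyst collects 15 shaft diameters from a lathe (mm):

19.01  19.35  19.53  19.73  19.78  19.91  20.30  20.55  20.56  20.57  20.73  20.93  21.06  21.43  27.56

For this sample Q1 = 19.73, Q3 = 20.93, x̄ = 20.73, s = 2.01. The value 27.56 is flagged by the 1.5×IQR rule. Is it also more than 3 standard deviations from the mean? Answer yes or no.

yes

z = (27.56 − 20.73) / 2.01 = 3.40.
|z| = 3.40 > 3.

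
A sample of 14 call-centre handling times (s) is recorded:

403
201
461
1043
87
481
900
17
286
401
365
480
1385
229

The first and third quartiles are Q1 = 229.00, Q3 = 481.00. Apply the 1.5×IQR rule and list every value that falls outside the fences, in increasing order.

IQR = Q3 − Q1 = 481.00 − 229.00 = 252.00.
Lower fence = Q1 − 1.5·IQR = 229.00 − 378.00 = -149.00.
Upper fence = Q3 + 1.5·IQR = 481.00 + 378.00 = 859.00.
900 > 859.00 → outlier.
1043 > 859.00 → outlier.
1385 > 859.00 → outlier.
All remaining values lie within [-149.00, 859.00].

900, 1043, 1385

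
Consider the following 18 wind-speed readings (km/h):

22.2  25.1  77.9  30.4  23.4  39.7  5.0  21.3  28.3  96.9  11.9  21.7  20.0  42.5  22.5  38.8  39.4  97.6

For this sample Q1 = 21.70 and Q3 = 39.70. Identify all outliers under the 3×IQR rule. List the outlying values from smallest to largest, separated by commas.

96.9, 97.6

IQR = Q3 − Q1 = 39.70 − 21.70 = 18.00.
Lower fence = Q1 − 3·IQR = 21.70 − 54.00 = -32.30.
Upper fence = Q3 + 3·IQR = 39.70 + 54.00 = 93.70.
96.9 > 93.70 → outlier.
97.6 > 93.70 → outlier.
All remaining values lie within [-32.30, 93.70].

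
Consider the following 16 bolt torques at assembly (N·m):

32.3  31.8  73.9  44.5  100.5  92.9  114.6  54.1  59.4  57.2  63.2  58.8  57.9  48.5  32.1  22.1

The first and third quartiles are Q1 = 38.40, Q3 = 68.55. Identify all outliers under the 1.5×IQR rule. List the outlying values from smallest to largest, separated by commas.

IQR = Q3 − Q1 = 68.55 − 38.40 = 30.15.
Lower fence = Q1 − 1.5·IQR = 38.40 − 45.225 = -6.825.
Upper fence = Q3 + 1.5·IQR = 68.55 + 45.225 = 113.775.
114.6 > 113.775 → outlier.
All remaining values lie within [-6.825, 113.775].

114.6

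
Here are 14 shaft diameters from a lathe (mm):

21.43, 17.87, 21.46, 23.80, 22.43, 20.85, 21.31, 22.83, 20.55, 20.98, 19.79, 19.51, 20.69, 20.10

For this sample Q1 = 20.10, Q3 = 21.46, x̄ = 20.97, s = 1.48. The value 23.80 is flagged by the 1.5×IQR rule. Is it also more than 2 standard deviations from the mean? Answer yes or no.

no

z = (23.80 − 20.97) / 1.48 = 1.91.
|z| = 1.91 ≤ 2.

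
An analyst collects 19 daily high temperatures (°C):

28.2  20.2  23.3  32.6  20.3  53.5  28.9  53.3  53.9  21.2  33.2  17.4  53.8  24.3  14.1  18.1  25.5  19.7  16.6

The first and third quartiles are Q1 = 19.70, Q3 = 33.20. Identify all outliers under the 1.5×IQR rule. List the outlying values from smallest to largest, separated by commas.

53.5, 53.8, 53.9

IQR = Q3 − Q1 = 33.20 − 19.70 = 13.50.
Lower fence = Q1 − 1.5·IQR = 19.70 − 20.25 = -0.55.
Upper fence = Q3 + 1.5·IQR = 33.20 + 20.25 = 53.45.
53.5 > 53.45 → outlier.
53.8 > 53.45 → outlier.
53.9 > 53.45 → outlier.
All remaining values lie within [-0.55, 53.45].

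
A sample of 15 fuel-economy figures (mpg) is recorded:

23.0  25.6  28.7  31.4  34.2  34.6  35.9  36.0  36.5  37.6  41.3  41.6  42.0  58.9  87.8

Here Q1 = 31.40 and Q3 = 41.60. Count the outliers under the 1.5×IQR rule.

2

IQR = 10.20; fences at 31.40 − 15.30 = 16.10 and 41.60 + 15.30 = 56.90.
Outside the cutoffs: 58.9, 87.8.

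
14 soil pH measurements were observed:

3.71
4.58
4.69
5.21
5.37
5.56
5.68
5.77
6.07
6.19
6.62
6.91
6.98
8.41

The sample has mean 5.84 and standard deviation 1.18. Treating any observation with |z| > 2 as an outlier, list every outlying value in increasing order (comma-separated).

8.41

Cutoffs at x̄ ± 2s: 5.84 ± 2·1.18 = [3.48, 8.20].
8.41: z = 2.18, |z| > 2 → outlier.
Every other value lies within [3.48, 8.20].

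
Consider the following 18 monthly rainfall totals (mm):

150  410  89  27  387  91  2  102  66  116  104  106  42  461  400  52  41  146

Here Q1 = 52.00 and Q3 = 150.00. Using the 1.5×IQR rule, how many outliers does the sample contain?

IQR = 98.00; fences at 52.00 − 147.00 = -95.00 and 150.00 + 147.00 = 297.00.
Outside the cutoffs: 387, 400, 410, 461.

4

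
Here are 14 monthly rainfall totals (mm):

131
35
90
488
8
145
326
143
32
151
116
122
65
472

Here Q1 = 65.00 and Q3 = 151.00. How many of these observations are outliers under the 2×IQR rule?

3

IQR = 86.00; fences at 65.00 − 172.00 = -107.00 and 151.00 + 172.00 = 323.00.
Outside the cutoffs: 326, 472, 488.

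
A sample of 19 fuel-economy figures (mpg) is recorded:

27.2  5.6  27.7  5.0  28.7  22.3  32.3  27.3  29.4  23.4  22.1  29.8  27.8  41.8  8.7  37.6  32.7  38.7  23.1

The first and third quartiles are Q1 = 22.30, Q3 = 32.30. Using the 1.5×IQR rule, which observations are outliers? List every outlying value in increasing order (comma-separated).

IQR = Q3 − Q1 = 32.30 − 22.30 = 10.00.
Lower fence = Q1 − 1.5·IQR = 22.30 − 15.00 = 7.30.
Upper fence = Q3 + 1.5·IQR = 32.30 + 15.00 = 47.30.
5.0 < 7.30 → outlier.
5.6 < 7.30 → outlier.
All remaining values lie within [7.30, 47.30].

5.0, 5.6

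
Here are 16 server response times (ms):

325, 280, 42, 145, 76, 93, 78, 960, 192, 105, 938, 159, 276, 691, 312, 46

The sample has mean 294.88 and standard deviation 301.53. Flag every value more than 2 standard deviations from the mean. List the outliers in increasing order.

Cutoffs at x̄ ± 2s: 294.88 ± 2·301.53 = [-308.18, 897.94].
938: z = 2.13, |z| > 2 → outlier.
960: z = 2.21, |z| > 2 → outlier.
Every other value lies within [-308.18, 897.94].

938, 960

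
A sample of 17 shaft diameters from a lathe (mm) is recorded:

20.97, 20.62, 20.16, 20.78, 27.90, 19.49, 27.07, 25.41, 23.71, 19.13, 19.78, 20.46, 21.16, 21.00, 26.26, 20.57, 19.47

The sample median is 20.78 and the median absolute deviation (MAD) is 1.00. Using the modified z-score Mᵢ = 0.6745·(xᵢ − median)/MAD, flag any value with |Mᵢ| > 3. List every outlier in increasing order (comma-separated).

|Mᵢ| > 3 ⇔ |xᵢ − 20.78| > 3·1.00/0.6745 = 4.45.
So outliers lie outside [16.33, 25.23].
25.41: M = 3.12 → outlier.
26.26: M = 3.70 → outlier.
27.07: M = 4.24 → outlier.
27.90: M = 4.80 → outlier.

25.41, 26.26, 27.07, 27.90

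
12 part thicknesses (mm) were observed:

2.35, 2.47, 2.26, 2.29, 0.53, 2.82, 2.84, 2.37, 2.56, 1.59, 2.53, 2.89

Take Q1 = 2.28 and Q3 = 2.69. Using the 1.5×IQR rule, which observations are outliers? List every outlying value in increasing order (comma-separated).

IQR = Q3 − Q1 = 2.69 − 2.28 = 0.41.
Lower fence = Q1 − 1.5·IQR = 2.28 − 0.615 = 1.665.
Upper fence = Q3 + 1.5·IQR = 2.69 + 0.615 = 3.305.
0.53 < 1.665 → outlier.
1.59 < 1.665 → outlier.
All remaining values lie within [1.665, 3.305].

0.53, 1.59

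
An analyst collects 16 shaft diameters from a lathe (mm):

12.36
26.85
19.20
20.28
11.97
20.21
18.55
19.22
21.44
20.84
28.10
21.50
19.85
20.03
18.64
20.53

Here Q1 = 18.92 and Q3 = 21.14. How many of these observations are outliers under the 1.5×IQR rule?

4

IQR = 2.22; fences at 18.92 − 3.33 = 15.59 and 21.14 + 3.33 = 24.47.
Outside the cutoffs: 11.97, 12.36, 26.85, 28.10.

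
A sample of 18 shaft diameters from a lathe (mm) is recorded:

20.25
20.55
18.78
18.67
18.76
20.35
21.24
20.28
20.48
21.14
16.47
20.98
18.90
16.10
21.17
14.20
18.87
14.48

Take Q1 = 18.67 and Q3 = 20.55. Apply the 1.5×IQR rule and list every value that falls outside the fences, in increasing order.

14.20, 14.48

IQR = Q3 − Q1 = 20.55 − 18.67 = 1.88.
Lower fence = Q1 − 1.5·IQR = 18.67 − 2.82 = 15.85.
Upper fence = Q3 + 1.5·IQR = 20.55 + 2.82 = 23.37.
14.20 < 15.85 → outlier.
14.48 < 15.85 → outlier.
All remaining values lie within [15.85, 23.37].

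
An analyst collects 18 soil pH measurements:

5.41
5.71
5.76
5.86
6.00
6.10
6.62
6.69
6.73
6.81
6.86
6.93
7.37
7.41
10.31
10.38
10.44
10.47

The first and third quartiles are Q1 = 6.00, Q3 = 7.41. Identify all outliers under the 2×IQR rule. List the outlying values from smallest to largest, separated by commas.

IQR = Q3 − Q1 = 7.41 − 6.00 = 1.41.
Lower fence = Q1 − 2·IQR = 6.00 − 2.82 = 3.18.
Upper fence = Q3 + 2·IQR = 7.41 + 2.82 = 10.23.
10.31 > 10.23 → outlier.
10.38 > 10.23 → outlier.
10.44 > 10.23 → outlier.
10.47 > 10.23 → outlier.
All remaining values lie within [3.18, 10.23].

10.31, 10.38, 10.44, 10.47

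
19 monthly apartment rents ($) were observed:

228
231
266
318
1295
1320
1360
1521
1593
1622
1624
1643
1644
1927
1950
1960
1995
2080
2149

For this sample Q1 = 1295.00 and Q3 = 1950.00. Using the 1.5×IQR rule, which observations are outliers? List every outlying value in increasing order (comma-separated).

228, 231, 266

IQR = Q3 − Q1 = 1950.00 − 1295.00 = 655.00.
Lower fence = Q1 − 1.5·IQR = 1295.00 − 982.50 = 312.50.
Upper fence = Q3 + 1.5·IQR = 1950.00 + 982.50 = 2932.50.
228 < 312.50 → outlier.
231 < 312.50 → outlier.
266 < 312.50 → outlier.
All remaining values lie within [312.50, 2932.50].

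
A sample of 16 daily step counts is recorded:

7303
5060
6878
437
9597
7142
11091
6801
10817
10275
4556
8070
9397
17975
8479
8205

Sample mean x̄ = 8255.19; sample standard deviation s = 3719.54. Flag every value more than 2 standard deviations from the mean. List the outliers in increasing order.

Cutoffs at x̄ ± 2s: 8255.19 ± 2·3719.54 = [816.11, 15694.27].
437: z = -2.10, |z| > 2 → outlier.
17975: z = 2.61, |z| > 2 → outlier.
Every other value lies within [816.11, 15694.27].

437, 17975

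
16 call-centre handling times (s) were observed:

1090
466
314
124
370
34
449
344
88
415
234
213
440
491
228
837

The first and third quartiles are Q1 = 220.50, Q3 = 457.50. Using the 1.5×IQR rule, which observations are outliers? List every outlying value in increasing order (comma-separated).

837, 1090

IQR = Q3 − Q1 = 457.50 − 220.50 = 237.00.
Lower fence = Q1 − 1.5·IQR = 220.50 − 355.50 = -135.00.
Upper fence = Q3 + 1.5·IQR = 457.50 + 355.50 = 813.00.
837 > 813.00 → outlier.
1090 > 813.00 → outlier.
All remaining values lie within [-135.00, 813.00].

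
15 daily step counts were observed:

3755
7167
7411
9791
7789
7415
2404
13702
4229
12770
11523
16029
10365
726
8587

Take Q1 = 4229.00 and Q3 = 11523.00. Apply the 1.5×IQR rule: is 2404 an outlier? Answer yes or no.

IQR = Q3 − Q1 = 11523.00 − 4229.00 = 7294.00.
Lower fence = Q1 − 1.5·IQR = 4229.00 − 10941.00 = -6712.00.
Upper fence = Q3 + 1.5·IQR = 11523.00 + 10941.00 = 22464.00.
2404 lies within [-6712.00, 22464.00].

no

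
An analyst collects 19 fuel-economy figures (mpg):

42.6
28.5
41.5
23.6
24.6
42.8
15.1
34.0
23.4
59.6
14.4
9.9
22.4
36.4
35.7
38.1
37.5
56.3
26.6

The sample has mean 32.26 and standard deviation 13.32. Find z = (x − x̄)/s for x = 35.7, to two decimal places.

0.26

z = (35.7 − 32.26) / 13.32 = 0.26.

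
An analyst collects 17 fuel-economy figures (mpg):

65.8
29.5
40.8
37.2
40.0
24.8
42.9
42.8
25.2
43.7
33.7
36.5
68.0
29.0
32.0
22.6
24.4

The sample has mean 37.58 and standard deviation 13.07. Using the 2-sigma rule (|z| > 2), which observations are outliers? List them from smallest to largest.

65.8, 68.0

Cutoffs at x̄ ± 2s: 37.58 ± 2·13.07 = [11.44, 63.72].
65.8: z = 2.16, |z| > 2 → outlier.
68.0: z = 2.33, |z| > 2 → outlier.
Every other value lies within [11.44, 63.72].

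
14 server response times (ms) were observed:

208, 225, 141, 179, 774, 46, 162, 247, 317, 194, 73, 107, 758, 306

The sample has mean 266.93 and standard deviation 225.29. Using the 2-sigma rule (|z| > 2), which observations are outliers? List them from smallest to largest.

758, 774

Cutoffs at x̄ ± 2s: 266.93 ± 2·225.29 = [-183.65, 717.51].
758: z = 2.18, |z| > 2 → outlier.
774: z = 2.25, |z| > 2 → outlier.
Every other value lies within [-183.65, 717.51].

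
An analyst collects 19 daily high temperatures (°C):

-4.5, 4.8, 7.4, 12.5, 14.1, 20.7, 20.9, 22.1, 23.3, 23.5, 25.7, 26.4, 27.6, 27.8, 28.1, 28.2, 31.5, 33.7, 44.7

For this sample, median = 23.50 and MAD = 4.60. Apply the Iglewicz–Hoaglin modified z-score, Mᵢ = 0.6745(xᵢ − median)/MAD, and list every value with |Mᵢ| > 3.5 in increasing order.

-4.5

|Mᵢ| > 3.5 ⇔ |xᵢ − 23.50| > 3.5·4.60/0.6745 = 23.87.
So outliers lie outside [-0.37, 47.37].
-4.5: M = -4.11 → outlier.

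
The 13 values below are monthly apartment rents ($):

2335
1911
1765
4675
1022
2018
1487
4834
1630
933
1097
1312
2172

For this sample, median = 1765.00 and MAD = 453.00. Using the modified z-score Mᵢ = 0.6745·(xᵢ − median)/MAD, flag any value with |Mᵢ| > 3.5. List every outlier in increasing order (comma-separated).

4675, 4834

|Mᵢ| > 3.5 ⇔ |xᵢ − 1765.00| > 3.5·453.00/0.6745 = 2350.63.
So outliers lie outside [-585.63, 4115.63].
4675: M = 4.33 → outlier.
4834: M = 4.57 → outlier.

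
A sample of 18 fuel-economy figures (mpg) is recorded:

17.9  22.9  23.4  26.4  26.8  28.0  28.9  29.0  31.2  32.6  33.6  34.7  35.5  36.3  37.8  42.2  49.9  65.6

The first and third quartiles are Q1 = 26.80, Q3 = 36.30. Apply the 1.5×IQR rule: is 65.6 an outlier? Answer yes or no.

yes

IQR = Q3 − Q1 = 36.30 − 26.80 = 9.50.
Lower fence = Q1 − 1.5·IQR = 26.80 − 14.25 = 12.55.
Upper fence = Q3 + 1.5·IQR = 36.30 + 14.25 = 50.55.
65.6 lies above the upper fence.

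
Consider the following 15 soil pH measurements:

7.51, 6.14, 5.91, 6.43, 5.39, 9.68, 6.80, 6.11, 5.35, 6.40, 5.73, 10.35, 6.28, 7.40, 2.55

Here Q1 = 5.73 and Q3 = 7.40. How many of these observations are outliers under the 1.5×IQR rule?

IQR = 1.67; fences at 5.73 − 2.505 = 3.225 and 7.40 + 2.505 = 9.905.
Outside the cutoffs: 2.55, 10.35.

2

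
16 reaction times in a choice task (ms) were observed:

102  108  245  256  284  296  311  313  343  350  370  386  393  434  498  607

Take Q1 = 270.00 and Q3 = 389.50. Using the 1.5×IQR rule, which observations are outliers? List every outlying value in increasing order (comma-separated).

607

IQR = Q3 − Q1 = 389.50 − 270.00 = 119.50.
Lower fence = Q1 − 1.5·IQR = 270.00 − 179.25 = 90.75.
Upper fence = Q3 + 1.5·IQR = 389.50 + 179.25 = 568.75.
607 > 568.75 → outlier.
All remaining values lie within [90.75, 568.75].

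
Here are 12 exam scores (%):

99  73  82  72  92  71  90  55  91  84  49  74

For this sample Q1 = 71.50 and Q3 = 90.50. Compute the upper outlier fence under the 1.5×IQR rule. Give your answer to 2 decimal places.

119.00

IQR = Q3 − Q1 = 90.50 − 71.50 = 19.00.
Lower fence = Q1 − 1.5·IQR = 71.50 − 28.50 = 43.00.
Upper fence = Q3 + 1.5·IQR = 90.50 + 28.50 = 119.00.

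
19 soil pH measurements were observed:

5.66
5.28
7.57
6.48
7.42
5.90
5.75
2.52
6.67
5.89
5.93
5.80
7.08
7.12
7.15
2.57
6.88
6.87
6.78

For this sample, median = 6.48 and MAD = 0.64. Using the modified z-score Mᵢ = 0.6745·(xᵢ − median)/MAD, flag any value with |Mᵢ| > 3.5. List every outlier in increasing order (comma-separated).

2.52, 2.57

|Mᵢ| > 3.5 ⇔ |xᵢ − 6.48| > 3.5·0.64/0.6745 = 3.32.
So outliers lie outside [3.16, 9.80].
2.52: M = -4.17 → outlier.
2.57: M = -4.12 → outlier.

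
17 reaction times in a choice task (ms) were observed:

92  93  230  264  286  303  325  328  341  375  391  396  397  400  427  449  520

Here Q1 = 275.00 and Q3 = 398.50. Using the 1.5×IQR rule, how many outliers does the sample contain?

IQR = 123.50; fences at 275.00 − 185.25 = 89.75 and 398.50 + 185.25 = 583.75.
Every value lies within the cutoffs.

0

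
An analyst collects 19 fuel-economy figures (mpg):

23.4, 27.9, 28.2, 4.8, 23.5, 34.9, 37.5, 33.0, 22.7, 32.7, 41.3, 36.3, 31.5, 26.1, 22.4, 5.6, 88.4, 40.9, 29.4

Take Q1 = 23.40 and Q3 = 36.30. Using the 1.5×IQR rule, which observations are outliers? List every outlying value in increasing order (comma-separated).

IQR = Q3 − Q1 = 36.30 − 23.40 = 12.90.
Lower fence = Q1 − 1.5·IQR = 23.40 − 19.35 = 4.05.
Upper fence = Q3 + 1.5·IQR = 36.30 + 19.35 = 55.65.
88.4 > 55.65 → outlier.
All remaining values lie within [4.05, 55.65].

88.4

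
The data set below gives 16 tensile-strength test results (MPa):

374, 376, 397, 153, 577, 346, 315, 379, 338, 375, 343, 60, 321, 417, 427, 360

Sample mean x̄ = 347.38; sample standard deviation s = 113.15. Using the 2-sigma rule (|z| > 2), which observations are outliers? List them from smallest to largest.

Cutoffs at x̄ ± 2s: 347.38 ± 2·113.15 = [121.08, 573.68].
60: z = -2.54, |z| > 2 → outlier.
577: z = 2.03, |z| > 2 → outlier.
Every other value lies within [121.08, 573.68].

60, 577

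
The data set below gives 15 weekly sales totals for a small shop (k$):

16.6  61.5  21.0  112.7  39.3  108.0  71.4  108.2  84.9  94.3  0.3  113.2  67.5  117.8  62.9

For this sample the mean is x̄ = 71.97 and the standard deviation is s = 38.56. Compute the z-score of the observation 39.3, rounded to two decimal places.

-0.85

z = (39.3 − 71.97) / 38.56 = -0.85.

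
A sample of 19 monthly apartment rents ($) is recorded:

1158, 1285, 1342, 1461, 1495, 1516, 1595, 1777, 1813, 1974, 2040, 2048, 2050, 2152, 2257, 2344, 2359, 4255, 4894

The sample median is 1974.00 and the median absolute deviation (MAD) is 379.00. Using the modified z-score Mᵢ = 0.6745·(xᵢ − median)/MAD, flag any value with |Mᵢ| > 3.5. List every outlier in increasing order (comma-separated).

|Mᵢ| > 3.5 ⇔ |xᵢ − 1974.00| > 3.5·379.00/0.6745 = 1966.64.
So outliers lie outside [7.36, 3940.64].
4255: M = 4.06 → outlier.
4894: M = 5.20 → outlier.

4255, 4894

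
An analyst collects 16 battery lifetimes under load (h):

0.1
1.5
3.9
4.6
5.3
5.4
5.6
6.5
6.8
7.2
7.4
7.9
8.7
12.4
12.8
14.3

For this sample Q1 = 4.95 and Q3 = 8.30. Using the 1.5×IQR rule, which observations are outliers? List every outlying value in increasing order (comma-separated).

IQR = Q3 − Q1 = 8.30 − 4.95 = 3.35.
Lower fence = Q1 − 1.5·IQR = 4.95 − 5.025 = -0.075.
Upper fence = Q3 + 1.5·IQR = 8.30 + 5.025 = 13.325.
14.3 > 13.325 → outlier.
All remaining values lie within [-0.075, 13.325].

14.3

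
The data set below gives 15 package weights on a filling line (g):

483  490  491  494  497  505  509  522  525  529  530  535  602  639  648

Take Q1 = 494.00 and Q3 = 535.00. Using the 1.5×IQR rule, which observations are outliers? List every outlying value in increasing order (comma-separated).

602, 639, 648

IQR = Q3 − Q1 = 535.00 − 494.00 = 41.00.
Lower fence = Q1 − 1.5·IQR = 494.00 − 61.50 = 432.50.
Upper fence = Q3 + 1.5·IQR = 535.00 + 61.50 = 596.50.
602 > 596.50 → outlier.
639 > 596.50 → outlier.
648 > 596.50 → outlier.
All remaining values lie within [432.50, 596.50].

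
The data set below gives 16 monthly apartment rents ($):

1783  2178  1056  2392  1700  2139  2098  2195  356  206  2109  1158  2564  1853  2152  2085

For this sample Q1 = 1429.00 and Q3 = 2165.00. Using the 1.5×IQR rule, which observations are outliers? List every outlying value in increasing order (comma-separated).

206

IQR = Q3 − Q1 = 2165.00 − 1429.00 = 736.00.
Lower fence = Q1 − 1.5·IQR = 1429.00 − 1104.00 = 325.00.
Upper fence = Q3 + 1.5·IQR = 2165.00 + 1104.00 = 3269.00.
206 < 325.00 → outlier.
All remaining values lie within [325.00, 3269.00].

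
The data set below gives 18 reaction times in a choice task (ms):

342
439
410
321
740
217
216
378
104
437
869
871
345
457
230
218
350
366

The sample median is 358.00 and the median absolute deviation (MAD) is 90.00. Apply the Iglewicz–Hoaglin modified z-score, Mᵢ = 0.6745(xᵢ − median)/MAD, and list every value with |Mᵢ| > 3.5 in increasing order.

|Mᵢ| > 3.5 ⇔ |xᵢ − 358.00| > 3.5·90.00/0.6745 = 467.01.
So outliers lie outside [-109.01, 825.01].
869: M = 3.83 → outlier.
871: M = 3.84 → outlier.

869, 871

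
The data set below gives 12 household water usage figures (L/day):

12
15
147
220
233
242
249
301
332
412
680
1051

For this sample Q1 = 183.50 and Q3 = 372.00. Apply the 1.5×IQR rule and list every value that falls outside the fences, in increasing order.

680, 1051

IQR = Q3 − Q1 = 372.00 − 183.50 = 188.50.
Lower fence = Q1 − 1.5·IQR = 183.50 − 282.75 = -99.25.
Upper fence = Q3 + 1.5·IQR = 372.00 + 282.75 = 654.75.
680 > 654.75 → outlier.
1051 > 654.75 → outlier.
All remaining values lie within [-99.25, 654.75].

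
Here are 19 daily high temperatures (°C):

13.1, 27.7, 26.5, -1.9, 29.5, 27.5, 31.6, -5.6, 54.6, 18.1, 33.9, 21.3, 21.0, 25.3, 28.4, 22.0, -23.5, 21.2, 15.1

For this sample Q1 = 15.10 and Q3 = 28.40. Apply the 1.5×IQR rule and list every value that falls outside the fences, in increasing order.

IQR = Q3 − Q1 = 28.40 − 15.10 = 13.30.
Lower fence = Q1 − 1.5·IQR = 15.10 − 19.95 = -4.85.
Upper fence = Q3 + 1.5·IQR = 28.40 + 19.95 = 48.35.
-23.5 < -4.85 → outlier.
-5.6 < -4.85 → outlier.
54.6 > 48.35 → outlier.
All remaining values lie within [-4.85, 48.35].

-23.5, -5.6, 54.6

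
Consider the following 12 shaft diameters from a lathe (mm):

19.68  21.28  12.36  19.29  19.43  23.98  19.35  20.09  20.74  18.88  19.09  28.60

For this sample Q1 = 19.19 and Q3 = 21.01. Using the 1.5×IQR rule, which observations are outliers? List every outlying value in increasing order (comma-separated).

12.36, 23.98, 28.60

IQR = Q3 − Q1 = 21.01 − 19.19 = 1.82.
Lower fence = Q1 − 1.5·IQR = 19.19 − 2.73 = 16.46.
Upper fence = Q3 + 1.5·IQR = 21.01 + 2.73 = 23.74.
12.36 < 16.46 → outlier.
23.98 > 23.74 → outlier.
28.60 > 23.74 → outlier.
All remaining values lie within [16.46, 23.74].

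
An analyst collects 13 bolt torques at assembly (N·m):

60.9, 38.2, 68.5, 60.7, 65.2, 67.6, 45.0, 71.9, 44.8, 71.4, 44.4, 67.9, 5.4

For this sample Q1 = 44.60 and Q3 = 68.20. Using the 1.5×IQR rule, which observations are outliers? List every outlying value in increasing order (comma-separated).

5.4

IQR = Q3 − Q1 = 68.20 − 44.60 = 23.60.
Lower fence = Q1 − 1.5·IQR = 44.60 − 35.40 = 9.20.
Upper fence = Q3 + 1.5·IQR = 68.20 + 35.40 = 103.60.
5.4 < 9.20 → outlier.
All remaining values lie within [9.20, 103.60].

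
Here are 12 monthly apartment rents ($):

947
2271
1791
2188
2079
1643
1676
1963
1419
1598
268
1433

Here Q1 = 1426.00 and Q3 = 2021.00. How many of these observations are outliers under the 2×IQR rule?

0

IQR = 595.00; fences at 1426.00 − 1190.00 = 236.00 and 2021.00 + 1190.00 = 3211.00.
Every value lies within the cutoffs.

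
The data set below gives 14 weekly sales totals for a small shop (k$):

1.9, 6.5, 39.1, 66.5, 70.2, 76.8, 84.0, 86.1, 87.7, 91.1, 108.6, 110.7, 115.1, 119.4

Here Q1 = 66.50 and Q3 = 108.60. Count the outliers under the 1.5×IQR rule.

1

IQR = 42.10; fences at 66.50 − 63.15 = 3.35 and 108.60 + 63.15 = 171.75.
Outside the cutoffs: 1.9.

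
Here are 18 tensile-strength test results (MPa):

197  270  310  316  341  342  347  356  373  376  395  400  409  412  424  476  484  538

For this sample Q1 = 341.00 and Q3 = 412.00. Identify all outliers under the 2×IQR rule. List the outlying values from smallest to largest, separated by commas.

IQR = Q3 − Q1 = 412.00 − 341.00 = 71.00.
Lower fence = Q1 − 2·IQR = 341.00 − 142.00 = 199.00.
Upper fence = Q3 + 2·IQR = 412.00 + 142.00 = 554.00.
197 < 199.00 → outlier.
All remaining values lie within [199.00, 554.00].

197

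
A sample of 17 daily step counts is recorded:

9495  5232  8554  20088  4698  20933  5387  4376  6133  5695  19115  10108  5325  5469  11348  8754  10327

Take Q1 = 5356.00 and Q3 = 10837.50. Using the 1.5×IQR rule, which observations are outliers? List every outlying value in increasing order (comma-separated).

19115, 20088, 20933

IQR = Q3 − Q1 = 10837.50 − 5356.00 = 5481.50.
Lower fence = Q1 − 1.5·IQR = 5356.00 − 8222.25 = -2866.25.
Upper fence = Q3 + 1.5·IQR = 10837.50 + 8222.25 = 19059.75.
19115 > 19059.75 → outlier.
20088 > 19059.75 → outlier.
20933 > 19059.75 → outlier.
All remaining values lie within [-2866.25, 19059.75].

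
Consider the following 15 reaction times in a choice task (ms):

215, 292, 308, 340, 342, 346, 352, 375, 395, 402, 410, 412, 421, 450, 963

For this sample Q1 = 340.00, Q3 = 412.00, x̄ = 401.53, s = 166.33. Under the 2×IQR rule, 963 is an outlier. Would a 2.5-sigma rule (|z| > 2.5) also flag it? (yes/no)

yes

z = (963 − 401.53) / 166.33 = 3.38.
|z| = 3.38 > 2.5.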